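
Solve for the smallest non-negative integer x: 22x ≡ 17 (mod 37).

The inverse of 22 mod 37 is 32 (since 22·32 = 704 ≡ 1).
So x ≡ 32·17 = 544 ≡ 26 (mod 37).
Check: 22·26 = 572 = 15·37 + 17.

26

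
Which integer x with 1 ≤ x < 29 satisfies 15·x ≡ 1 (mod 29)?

29 = 1·15 + 14
15 = 1·14 + 1
14 = 14·1 + 0
Back-substituting gives 15·2 ≡ 1 (mod 29).

2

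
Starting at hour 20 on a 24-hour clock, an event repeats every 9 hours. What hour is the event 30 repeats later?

2

30·9 = 270.
270 = 11·24 + 6, so 270 mod 24 = 6.
(20 + 6) mod 24 = 2.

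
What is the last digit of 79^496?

Powers of 9 mod 10 repeat with period 2: 9, 1.
496 mod 2 = 0, so the last digit matches 9^2 = 1.

1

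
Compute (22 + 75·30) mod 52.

75·30 = 2250.
2250 mod 52 = 14 (since 43·52 = 2236).
(22 + 14) mod 52 = 36.

36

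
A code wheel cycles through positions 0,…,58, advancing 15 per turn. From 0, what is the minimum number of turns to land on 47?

11

The inverse of 15 mod 59 is 4 (since 15·4 = 60 ≡ 1).
So x ≡ 4·47 = 188 ≡ 11 (mod 59).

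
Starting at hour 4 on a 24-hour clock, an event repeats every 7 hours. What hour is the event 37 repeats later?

23

37·7 = 259.
259 = 10·24 + 19, so 259 mod 24 = 19.
(4 + 19) mod 24 = 23.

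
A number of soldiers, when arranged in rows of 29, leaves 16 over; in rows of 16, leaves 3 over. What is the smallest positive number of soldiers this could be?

x ≡ 3 (mod 16) gives x ∈ {3, 19, 35, 51, 67, 83, 99, 115, …}.
The first of these with x mod 29 = 16 is 451.

451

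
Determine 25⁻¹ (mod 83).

83 = 3·25 + 8
25 = 3·8 + 1
8 = 8·1 + 0
Back-substituting gives 25·10 ≡ 1 (mod 83).

10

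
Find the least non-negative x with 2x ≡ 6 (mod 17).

The inverse of 2 mod 17 is 9 (since 2·9 = 18 ≡ 1).
Multiplying both sides by 9: x ≡ 9·6 = 54 ≡ 3 (mod 17).

3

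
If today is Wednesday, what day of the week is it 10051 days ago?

Thursday

10051 mod 7 = 6 (since 1435·7 = 10045).
Wednesday − 6 days → Thursday.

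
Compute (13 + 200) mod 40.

200 − 5·40 = 0, so 200 ≡ 0 (mod 40).
(13 + 0) mod 40 = 13.

13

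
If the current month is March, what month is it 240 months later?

240 = 20·12 + 0, so 240 mod 12 = 0.
March + 0 months → March.

March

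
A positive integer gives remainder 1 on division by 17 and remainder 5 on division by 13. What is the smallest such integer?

Since 13·4 ≡ 1 (mod 17), take x = 5 + 13·((1−5)·4 mod 17) = 5 + 13·1 = 18.
Check: 18 mod 17 = 1, 18 mod 13 = 5.

18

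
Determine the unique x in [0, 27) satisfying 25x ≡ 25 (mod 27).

25⁻¹ ≡ 13 (mod 27) because 25·13 = 325 = 12·27 + 1.
So x ≡ 13·25 = 325 ≡ 1 (mod 27).

1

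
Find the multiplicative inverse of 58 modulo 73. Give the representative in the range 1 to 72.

73 = 1·58 + 15
58 = 3·15 + 13
15 = 1·13 + 2
13 = 6·2 + 1
2 = 2·1 + 0
Back-substituting gives 58·34 ≡ 1 (mod 73).

34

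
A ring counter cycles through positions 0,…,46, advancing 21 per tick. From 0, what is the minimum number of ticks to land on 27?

21⁻¹ ≡ 9 (mod 47) because 21·9 = 189 = 4·47 + 1.
Multiplying both sides by 9: x ≡ 9·27 = 243 ≡ 8 (mod 47).
Check: 21·8 = 168 = 3·47 + 27.

8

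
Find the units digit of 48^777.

8

Powers of 8 mod 10 repeat with period 4: 8, 4, 2, 6.
777 leaves remainder 1 on division by 4, so 48^777 ends in 8.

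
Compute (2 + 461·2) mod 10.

4

461·2 = 922.
922 − 92·10 = 2, so 922 ≡ 2 (mod 10).
(2 + 2) mod 10 = 4.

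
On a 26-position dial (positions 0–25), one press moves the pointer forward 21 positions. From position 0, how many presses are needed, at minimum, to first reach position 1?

5

21·5 = 105 = 4·26 + 1, so 21⁻¹ ≡ 5 (mod 26).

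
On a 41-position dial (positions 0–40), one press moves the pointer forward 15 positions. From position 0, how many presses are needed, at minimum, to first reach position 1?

11

15·11 = 165 = 4·41 + 1, so 15⁻¹ ≡ 11 (mod 41).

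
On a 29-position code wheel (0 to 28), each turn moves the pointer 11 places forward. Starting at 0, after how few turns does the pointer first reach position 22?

11⁻¹ ≡ 8 (mod 29) because 11·8 = 88 = 3·29 + 1.
So x ≡ 8·22 = 176 ≡ 2 (mod 29).

2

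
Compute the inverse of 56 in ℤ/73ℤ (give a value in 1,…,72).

30

56·30 = 1680 = 23·73 + 1, so 56⁻¹ ≡ 30 (mod 73).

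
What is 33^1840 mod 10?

The units digit of 33^n cycles with period 4: 3, 9, 7, 1, …
1840 mod 4 = 0, so the last digit matches 3^4 = 1.

1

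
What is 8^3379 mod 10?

2

Powers of 8 mod 10 repeat with period 4: 8, 4, 2, 6.
3379 leaves remainder 3 on division by 4, so 8^3379 ends in 2.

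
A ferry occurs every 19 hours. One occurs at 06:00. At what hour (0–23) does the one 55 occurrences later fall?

55·19 = 1045.
Dividing 1045 by 24 gives quotient 43 and remainder 13.
(6 + 13) mod 24 = 19.

19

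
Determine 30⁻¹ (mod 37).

30·21 = 630 = 17·37 + 1, so 30⁻¹ ≡ 21 (mod 37).

21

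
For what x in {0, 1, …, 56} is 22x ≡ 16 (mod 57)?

22⁻¹ ≡ 13 (mod 57) because 22·13 = 286 = 5·57 + 1.
Multiplying both sides by 13: x ≡ 13·16 = 208 ≡ 37 (mod 57).

37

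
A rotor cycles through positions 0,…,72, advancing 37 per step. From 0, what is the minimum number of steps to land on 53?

37⁻¹ ≡ 2 (mod 73) because 37·2 = 74 = 1·73 + 1.
So x ≡ 2·53 = 106 ≡ 33 (mod 73).

33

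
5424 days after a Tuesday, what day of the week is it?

Monday

5424 mod 7 = 6 (since 774·7 = 5418).
Tuesday + 6 days → Monday.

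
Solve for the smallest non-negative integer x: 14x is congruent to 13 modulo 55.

14⁻¹ ≡ 4 (mod 55) because 14·4 = 56 = 1·55 + 1.
Multiplying both sides by 4: x ≡ 4·13 = 52 ≡ 52 (mod 55).

52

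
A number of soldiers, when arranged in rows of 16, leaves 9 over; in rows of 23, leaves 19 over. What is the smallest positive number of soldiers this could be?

249

Since 23·7 ≡ 1 (mod 16), take x = 19 + 23·((9−19)·7 mod 16) = 19 + 23·10 = 249.
Check: 249 mod 16 = 9, 249 mod 23 = 19.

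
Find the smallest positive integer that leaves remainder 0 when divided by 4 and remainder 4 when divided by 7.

4

Since 7·3 ≡ 1 (mod 4), take x = 4 + 7·((0−4)·3 mod 4) = 4 + 7·0 = 4.
Check: 4 mod 4 = 0, 4 mod 7 = 4.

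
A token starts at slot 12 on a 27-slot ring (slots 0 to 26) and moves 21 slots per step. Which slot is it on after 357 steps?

3

357·21 = 7497.
7497 − 277·27 = 18, so 7497 ≡ 18 (mod 27).
(12 + 18) mod 27 = 3.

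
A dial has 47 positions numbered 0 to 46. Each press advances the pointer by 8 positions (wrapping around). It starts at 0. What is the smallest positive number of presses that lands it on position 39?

The inverse of 8 mod 47 is 6 (since 8·6 = 48 ≡ 1).
So x ≡ 6·39 = 234 ≡ 46 (mod 47).
Check: 8·46 = 368 = 7·47 + 39.

46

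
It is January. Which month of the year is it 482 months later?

482 mod 12 = 2 (since 40·12 = 480).
January + 2 months → March.

March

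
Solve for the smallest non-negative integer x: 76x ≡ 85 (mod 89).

14

76⁻¹ ≡ 41 (mod 89) because 76·41 = 3116 = 35·89 + 1.
So x ≡ 41·85 = 3485 ≡ 14 (mod 89).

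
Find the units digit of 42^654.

4

Last digits of 2^n: 2, 4, 8, 6 (period 4).
654 leaves remainder 2 on division by 4, so 42^654 ends in 4.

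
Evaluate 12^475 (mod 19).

By repeated squaring mod 19: 12^1≡12, 12^2≡11, 12^4≡7, 12^8≡11, 12^16≡7, 12^32≡11, 12^64≡7, 12^128≡11, 12^256≡7.
475 = 1 + 2 + 8 + 16 + 64 + 128 + 256, so 12^475 ≡ 12·11·11·7·7·11·7 ≡ 12 (mod 19).

12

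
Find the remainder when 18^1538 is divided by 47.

Square-and-reduce mod 47: 18^1≡18, 18^2≡42, 18^4≡25, 18^8≡14, 18^16≡8, 18^32≡17, 18^64≡7, 18^128≡2, 18^256≡4, 18^512≡16, 18^1024≡21.
1538 = 2 + 512 + 1024, so 18^1538 ≡ 42·16·21 ≡ 12 (mod 47).

12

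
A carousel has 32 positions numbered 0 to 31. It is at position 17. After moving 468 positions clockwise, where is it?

468 − 14·32 = 20, so 468 ≡ 20 (mod 32).
(17 + 20) mod 32 = 5.

5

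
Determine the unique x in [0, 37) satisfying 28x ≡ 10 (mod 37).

28⁻¹ ≡ 4 (mod 37) because 28·4 = 112 = 3·37 + 1.
So x ≡ 4·10 = 40 ≡ 3 (mod 37).

3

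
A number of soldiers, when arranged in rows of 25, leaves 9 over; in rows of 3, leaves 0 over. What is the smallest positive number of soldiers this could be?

9

Since 3·17 ≡ 1 (mod 25), take x = 0 + 3·((9−0)·17 mod 25) = 0 + 3·3 = 9.
Check: 9 mod 25 = 9, 9 mod 3 = 0.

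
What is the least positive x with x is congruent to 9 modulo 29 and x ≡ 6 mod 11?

270

Since 11·8 ≡ 1 (mod 29), take x = 6 + 11·((9−6)·8 mod 29) = 6 + 11·24 = 270.
Check: 270 mod 29 = 9, 270 mod 11 = 6.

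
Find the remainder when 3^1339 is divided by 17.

Square-and-reduce mod 17: 3^1≡3, 3^2≡9, 3^4≡13, 3^8≡16, 3^16≡1, 3^32≡1, 3^64≡1, 3^128≡1, 3^256≡1, 3^512≡1, 3^1024≡1.
Since 1339 = 1 + 2 + 8 + 16 + 32 + 256 + 1024 in binary, 3^1339 ≡ 3·9·16·1·1·1·1 ≡ 7 (mod 17).

7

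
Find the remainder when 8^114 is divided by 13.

Square-and-reduce mod 13: 8^1≡8, 8^2≡12, 8^4≡1, 8^8≡1, 8^16≡1, 8^32≡1, 8^64≡1.
114 = 2 + 16 + 32 + 64, so 8^114 ≡ 12·1·1·1 ≡ 12 (mod 13).

12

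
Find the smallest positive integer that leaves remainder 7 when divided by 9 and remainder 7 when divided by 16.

7

x ≡ 7 (mod 9) gives x ∈ {7}.
The first of these with x mod 16 = 7 is 7.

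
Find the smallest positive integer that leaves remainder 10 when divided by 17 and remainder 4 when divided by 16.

x ≡ 4 (mod 16) gives x ∈ {4, 20, 36, 52, 68, 84, 100, 116, …}.
The first of these with x mod 17 = 10 is 180.

180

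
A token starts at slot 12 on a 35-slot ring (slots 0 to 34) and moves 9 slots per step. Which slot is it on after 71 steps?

71·9 = 639.
639 − 18·35 = 9, so 639 ≡ 9 (mod 35).
(12 + 9) mod 35 = 21.

21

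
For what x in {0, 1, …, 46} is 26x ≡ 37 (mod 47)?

The inverse of 26 mod 47 is 38 (since 26·38 = 988 ≡ 1).
Multiplying both sides by 38: x ≡ 38·37 = 1406 ≡ 43 (mod 47).

43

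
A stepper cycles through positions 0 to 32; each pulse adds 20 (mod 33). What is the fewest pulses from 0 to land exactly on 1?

5

33 = 1·20 + 13
20 = 1·13 + 7
13 = 1·7 + 6
7 = 1·6 + 1
6 = 6·1 + 0
Back-substituting gives 20·5 ≡ 1 (mod 33).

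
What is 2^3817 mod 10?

2

Powers of 2 mod 10 repeat with period 4: 2, 4, 8, 6.
3817 mod 4 = 1, so the last digit matches 2^1 = 2.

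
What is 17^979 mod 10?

3

Powers of 7 mod 10 repeat with period 4: 7, 9, 3, 1.
979 leaves remainder 3 on division by 4, so 17^979 ends in 3.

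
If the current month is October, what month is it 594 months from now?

594 − 49·12 = 6, so 594 ≡ 6 (mod 12).
October + 6 months → April.

April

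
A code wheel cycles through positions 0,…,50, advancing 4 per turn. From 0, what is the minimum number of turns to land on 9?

4⁻¹ ≡ 13 (mod 51) because 4·13 = 52 = 1·51 + 1.
So x ≡ 13·9 = 117 ≡ 15 (mod 51).

15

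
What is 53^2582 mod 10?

Powers of 3 mod 10 repeat with period 4: 3, 9, 7, 1.
2582 leaves remainder 2 on division by 4, so 53^2582 ends in 9.

9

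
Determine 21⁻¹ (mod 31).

3

31 = 1·21 + 10
21 = 2·10 + 1
10 = 10·1 + 0
Back-substituting gives 21·3 ≡ 1 (mod 31).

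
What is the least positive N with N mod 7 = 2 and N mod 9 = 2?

2

x ≡ 2 (mod 7) gives x ∈ {2}.
The first of these with x mod 9 = 2 is 2.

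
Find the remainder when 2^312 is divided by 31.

4

By repeated squaring mod 31: 2^1≡2, 2^2≡4, 2^4≡16, 2^8≡8, 2^16≡2, 2^32≡4, 2^64≡16, 2^128≡8, 2^256≡2.
312 = 8 + 16 + 32 + 256, so 2^312 ≡ 8·2·4·2 ≡ 4 (mod 31).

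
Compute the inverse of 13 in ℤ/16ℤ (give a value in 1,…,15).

5

16 = 1·13 + 3
13 = 4·3 + 1
3 = 3·1 + 0
Back-substituting gives 13·5 ≡ 1 (mod 16).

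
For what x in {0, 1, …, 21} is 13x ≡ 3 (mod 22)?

7

13⁻¹ ≡ 17 (mod 22) because 13·17 = 221 = 10·22 + 1.
So x ≡ 17·3 = 51 ≡ 7 (mod 22).
Check: 13·7 = 91 = 4·22 + 3.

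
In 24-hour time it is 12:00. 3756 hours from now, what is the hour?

0

3756 mod 24 = 12 (since 156·24 = 3744).
(12 + 12) mod 24 = 0.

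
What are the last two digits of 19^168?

By repeated squaring mod 100: 19^1≡19, 19^2≡61, 19^4≡21, 19^8≡41, 19^16≡81, 19^32≡61, 19^64≡21, 19^128≡41.
168 = 8 + 32 + 128, so 19^168 ≡ 41·61·41 ≡ 41 (mod 100).

41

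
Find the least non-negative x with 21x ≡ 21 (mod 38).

1

21⁻¹ ≡ 29 (mod 38) because 21·29 = 609 = 16·38 + 1.
So x ≡ 29·21 = 609 ≡ 1 (mod 38).
Check: 21·1 = 21 = 0·38 + 21.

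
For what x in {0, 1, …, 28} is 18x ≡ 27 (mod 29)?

16

18⁻¹ ≡ 21 (mod 29) because 18·21 = 378 = 13·29 + 1.
So x ≡ 21·27 = 567 ≡ 16 (mod 29).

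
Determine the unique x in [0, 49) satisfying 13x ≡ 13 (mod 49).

13⁻¹ ≡ 34 (mod 49) because 13·34 = 442 = 9·49 + 1.
Multiplying both sides by 34: x ≡ 34·13 = 442 ≡ 1 (mod 49).

1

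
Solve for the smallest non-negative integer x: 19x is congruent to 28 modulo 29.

3

The inverse of 19 mod 29 is 26 (since 19·26 = 494 ≡ 1).
So x ≡ 26·28 = 728 ≡ 3 (mod 29).
Check: 19·3 = 57 = 1·29 + 28.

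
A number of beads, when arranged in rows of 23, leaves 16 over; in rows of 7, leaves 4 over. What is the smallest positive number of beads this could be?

39

x ≡ 4 (mod 7) gives x ∈ {4, 11, 18, 25, 32, 39}.
The first of these with x mod 23 = 16 is 39.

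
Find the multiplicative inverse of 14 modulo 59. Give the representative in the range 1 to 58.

14·38 = 532 = 9·59 + 1, so 14⁻¹ ≡ 38 (mod 59).

38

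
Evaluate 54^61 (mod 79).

Square-and-reduce mod 79: 54^1≡54, 54^2≡72, 54^4≡49, 54^8≡31, 54^16≡13, 54^32≡11.
Since 61 = 1 + 4 + 8 + 16 + 32 in binary, 54^61 ≡ 54·49·31·13·11 ≡ 35 (mod 79).

35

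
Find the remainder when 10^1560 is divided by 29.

Square-and-reduce mod 29: 10^1≡10, 10^2≡13, 10^4≡24, 10^8≡25, 10^16≡16, 10^32≡24, 10^64≡25, 10^128≡16, 10^256≡24, 10^512≡25, 10^1024≡16.
1560 = 8 + 16 + 512 + 1024, so 10^1560 ≡ 25·16·25·16 ≡ 7 (mod 29).

7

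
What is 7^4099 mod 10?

3

Powers of 7 mod 10 repeat with period 4: 7, 9, 3, 1.
4099 leaves remainder 3 on division by 4, so 7^4099 ends in 3.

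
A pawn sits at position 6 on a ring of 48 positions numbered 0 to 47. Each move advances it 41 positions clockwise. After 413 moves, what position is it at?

413·41 = 16933.
16933 = 352·48 + 37, so 16933 mod 48 = 37.
(6 + 37) mod 48 = 43.

43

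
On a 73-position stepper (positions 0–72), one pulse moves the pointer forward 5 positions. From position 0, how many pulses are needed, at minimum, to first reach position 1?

44

73 = 14·5 + 3
5 = 1·3 + 2
3 = 1·2 + 1
2 = 2·1 + 0
Back-substituting gives 5·44 ≡ 1 (mod 73).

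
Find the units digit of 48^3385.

Last digits of 8^n: 8, 4, 2, 6 (period 4).
3385 leaves remainder 1 on division by 4, so 48^3385 ends in 8.

8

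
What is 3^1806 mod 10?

Last digits of 3^n: 3, 9, 7, 1 (period 4).
1806 leaves remainder 2 on division by 4, so 3^1806 ends in 9.

9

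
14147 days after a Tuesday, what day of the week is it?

14147 = 2021·7 + 0, so 14147 mod 7 = 0.
Tuesday + 0 days → Tuesday.

Tuesday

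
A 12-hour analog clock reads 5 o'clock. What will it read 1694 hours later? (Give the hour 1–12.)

1694 mod 12 = 2 (since 141·12 = 1692).
5 + 2 → 7 on a 12-hour dial.

7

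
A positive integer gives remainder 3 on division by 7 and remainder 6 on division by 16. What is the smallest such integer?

Since 16·4 ≡ 1 (mod 7), take x = 6 + 16·((3−6)·4 mod 7) = 6 + 16·2 = 38.
Check: 38 mod 7 = 3, 38 mod 16 = 6.

38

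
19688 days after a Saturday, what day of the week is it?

Wednesday

19688 − 2812·7 = 4, so 19688 ≡ 4 (mod 7).
Saturday + 4 days → Wednesday.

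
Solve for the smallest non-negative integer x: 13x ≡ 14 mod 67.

The inverse of 13 mod 67 is 31 (since 13·31 = 403 ≡ 1).
So x ≡ 31·14 = 434 ≡ 32 (mod 67).

32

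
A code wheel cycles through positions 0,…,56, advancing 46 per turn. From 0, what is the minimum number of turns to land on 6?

15

46⁻¹ ≡ 31 (mod 57) because 46·31 = 1426 = 25·57 + 1.
Multiplying both sides by 31: x ≡ 31·6 = 186 ≡ 15 (mod 57).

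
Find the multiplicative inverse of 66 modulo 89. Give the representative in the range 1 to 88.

89 = 1·66 + 23
66 = 2·23 + 20
23 = 1·20 + 3
20 = 6·3 + 2
3 = 1·2 + 1
2 = 2·1 + 0
Back-substituting gives 66·58 ≡ 1 (mod 89).

58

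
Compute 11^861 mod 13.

8

Successive squares of 11 mod 13: 11^1≡11, 11^2≡4, 11^4≡3, 11^8≡9, 11^16≡3, 11^32≡9, 11^64≡3, 11^128≡9, 11^256≡3, 11^512≡9.
861 = 1 + 4 + 8 + 16 + 64 + 256 + 512, so 11^861 ≡ 11·3·9·3·3·3·9 ≡ 8 (mod 13).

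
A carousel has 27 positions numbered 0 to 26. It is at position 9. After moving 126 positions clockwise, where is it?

126 − 4·27 = 18, so 126 ≡ 18 (mod 27).
(9 + 18) mod 27 = 0.

0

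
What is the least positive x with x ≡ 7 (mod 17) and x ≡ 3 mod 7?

24

x ≡ 3 (mod 7) gives x ∈ {3, 10, 17, 24}.
The first of these with x mod 17 = 7 is 24.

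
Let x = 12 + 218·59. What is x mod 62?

218·59 = 12862.
12862 = 207·62 + 28, so 12862 mod 62 = 28.
(12 + 28) mod 62 = 40.

40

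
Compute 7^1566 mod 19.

1

By repeated squaring mod 19: 7^1≡7, 7^2≡11, 7^4≡7, 7^8≡11, 7^16≡7, 7^32≡11, 7^64≡7, 7^128≡11, 7^256≡7, 7^512≡11, 7^1024≡7.
1566 = 2 + 4 + 8 + 16 + 512 + 1024, so 7^1566 ≡ 11·7·11·7·11·7 ≡ 1 (mod 19).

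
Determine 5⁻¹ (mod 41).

33

41 = 8·5 + 1
5 = 5·1 + 0
Back-substituting gives 5·33 ≡ 1 (mod 41).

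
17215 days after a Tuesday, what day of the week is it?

Thursday

17215 − 2459·7 = 2, so 17215 ≡ 2 (mod 7).
Tuesday + 2 days → Thursday.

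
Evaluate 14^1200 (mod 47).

Successive squares of 14 mod 47: 14^1≡14, 14^2≡8, 14^4≡17, 14^8≡7, 14^16≡2, 14^32≡4, 14^64≡16, 14^128≡21, 14^256≡18, 14^512≡42, 14^1024≡25.
1200 = 16 + 32 + 128 + 1024, so 14^1200 ≡ 2·4·21·25 ≡ 17 (mod 47).

17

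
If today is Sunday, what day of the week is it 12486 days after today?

12486 mod 7 = 5 (since 1783·7 = 12481).
Sunday + 5 days → Friday.

Friday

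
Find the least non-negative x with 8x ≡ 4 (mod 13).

The inverse of 8 mod 13 is 5 (since 8·5 = 40 ≡ 1).
Multiplying both sides by 5: x ≡ 5·4 = 20 ≡ 7 (mod 13).
Check: 8·7 = 56 = 4·13 + 4.

7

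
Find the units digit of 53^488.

The units digit of 53^n cycles with period 4: 3, 9, 7, 1, …
488 mod 4 = 0, so the last digit matches 3^4 = 1.

1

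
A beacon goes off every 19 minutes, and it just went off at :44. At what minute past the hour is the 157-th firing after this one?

27

157·19 = 2983.
Dividing 2983 by 60 gives quotient 49 and remainder 43.
(44 + 43) mod 60 = 27.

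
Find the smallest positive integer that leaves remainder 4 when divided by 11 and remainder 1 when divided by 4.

37

x ≡ 1 (mod 4) gives x ∈ {1, 5, 9, 13, 17, 21, 25, 29, …}.
The first of these with x mod 11 = 4 is 37.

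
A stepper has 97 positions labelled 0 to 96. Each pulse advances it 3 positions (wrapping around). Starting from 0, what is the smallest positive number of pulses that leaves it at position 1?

65

3·65 = 195 = 2·97 + 1, so 3⁻¹ ≡ 65 (mod 97).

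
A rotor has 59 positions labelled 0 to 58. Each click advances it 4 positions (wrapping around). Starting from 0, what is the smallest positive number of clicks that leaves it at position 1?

4·15 = 60 = 1·59 + 1, so 4⁻¹ ≡ 15 (mod 59).

15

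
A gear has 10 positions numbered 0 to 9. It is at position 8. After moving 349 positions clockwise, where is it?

7

349 mod 10 = 9 (since 34·10 = 340).
(8 + 9) mod 10 = 7.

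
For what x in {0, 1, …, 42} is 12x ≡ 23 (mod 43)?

27

12⁻¹ ≡ 18 (mod 43) because 12·18 = 216 = 5·43 + 1.
So x ≡ 18·23 = 414 ≡ 27 (mod 43).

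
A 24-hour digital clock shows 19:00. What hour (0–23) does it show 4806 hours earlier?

4806 = 200·24 + 6, so 4806 mod 24 = 6.
(19 − 6) mod 24 = 13.

13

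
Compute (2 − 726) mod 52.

4

726 mod 52 = 50 (since 13·52 = 676).
(2 − 50) mod 52 = 4.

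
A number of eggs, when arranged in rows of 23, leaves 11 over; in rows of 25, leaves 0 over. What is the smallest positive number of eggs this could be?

Since 25·12 ≡ 1 (mod 23), take x = 0 + 25·((11−0)·12 mod 23) = 0 + 25·17 = 425.
Check: 425 mod 23 = 11, 425 mod 25 = 0.

425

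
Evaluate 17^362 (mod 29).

28

Successive squares of 17 mod 29: 17^1≡17, 17^2≡28, 17^4≡1, 17^8≡1, 17^16≡1, 17^32≡1, 17^64≡1, 17^128≡1, 17^256≡1.
Since 362 = 2 + 8 + 32 + 64 + 256 in binary, 17^362 ≡ 28·1·1·1·1 ≡ 28 (mod 29).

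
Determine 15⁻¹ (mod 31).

15·29 = 435 = 14·31 + 1, so 15⁻¹ ≡ 29 (mod 31).

29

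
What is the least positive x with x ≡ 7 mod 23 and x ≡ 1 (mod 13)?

53

Since 13·16 ≡ 1 (mod 23), take x = 1 + 13·((7−1)·16 mod 23) = 1 + 13·4 = 53.
Check: 53 mod 23 = 7, 53 mod 13 = 1.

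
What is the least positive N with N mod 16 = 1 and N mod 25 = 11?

Since 25·9 ≡ 1 (mod 16), take x = 11 + 25·((1−11)·9 mod 16) = 11 + 25·6 = 161.
Check: 161 mod 16 = 1, 161 mod 25 = 11.

161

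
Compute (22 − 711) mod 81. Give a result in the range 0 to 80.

40

Dividing 711 by 81 gives quotient 8 and remainder 63.
(22 − 63) mod 81 = 40.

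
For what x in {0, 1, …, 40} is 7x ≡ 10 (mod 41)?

The inverse of 7 mod 41 is 6 (since 7·6 = 42 ≡ 1).
So x ≡ 6·10 = 60 ≡ 19 (mod 41).
Check: 7·19 = 133 = 3·41 + 10.

19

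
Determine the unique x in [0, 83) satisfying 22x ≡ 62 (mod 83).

The inverse of 22 mod 83 is 34 (since 22·34 = 748 ≡ 1).
Multiplying both sides by 34: x ≡ 34·62 = 2108 ≡ 33 (mod 83).

33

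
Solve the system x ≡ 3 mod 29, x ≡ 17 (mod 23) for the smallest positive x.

x ≡ 17 (mod 23) gives x ∈ {17, 40, 63, 86, 109, 132, 155, 178, …}.
The first of these with x mod 29 = 3 is 293.

293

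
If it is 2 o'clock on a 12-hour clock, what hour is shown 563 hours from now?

1

563 − 46·12 = 11, so 563 ≡ 11 (mod 12).
2 + 11 → 1 on a 12-hour dial.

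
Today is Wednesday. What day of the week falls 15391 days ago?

15391 − 2198·7 = 5, so 15391 ≡ 5 (mod 7).
Wednesday − 5 days → Friday.

Friday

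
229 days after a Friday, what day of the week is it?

229 − 32·7 = 5, so 229 ≡ 5 (mod 7).
Friday + 5 days → Wednesday.

Wednesday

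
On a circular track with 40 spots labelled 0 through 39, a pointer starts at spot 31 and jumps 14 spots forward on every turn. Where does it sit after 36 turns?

15

36·14 = 504.
504 mod 40 = 24 (since 12·40 = 480).
(31 + 24) mod 40 = 15.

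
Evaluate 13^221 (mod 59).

By repeated squaring mod 59: 13^1≡13, 13^2≡51, 13^4≡5, 13^8≡25, 13^16≡35, 13^32≡45, 13^64≡19, 13^128≡7.
Since 221 = 1 + 4 + 8 + 16 + 64 + 128 in binary, 13^221 ≡ 13·5·25·35·19·7 ≡ 44 (mod 59).

44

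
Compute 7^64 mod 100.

Square-and-reduce mod 100: 7^1≡7, 7^2≡49, 7^4≡1, 7^8≡1, 7^16≡1, 7^32≡1, 7^64≡1.
64 = 64, so 7^64 ≡ 1 ≡ 1 (mod 100).

1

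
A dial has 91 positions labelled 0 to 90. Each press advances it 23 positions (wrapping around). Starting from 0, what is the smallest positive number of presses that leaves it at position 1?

4

91 = 3·23 + 22
23 = 1·22 + 1
22 = 22·1 + 0
Back-substituting gives 23·4 ≡ 1 (mod 91).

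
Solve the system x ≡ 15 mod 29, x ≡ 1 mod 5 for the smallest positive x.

x ≡ 1 (mod 5) gives x ∈ {1, 6, 11, 16, 21, 26, 31, 36, …}.
The first of these with x mod 29 = 15 is 131.

131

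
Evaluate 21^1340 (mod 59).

Square-and-reduce mod 59: 21^1≡21, 21^2≡28, 21^4≡17, 21^8≡53, 21^16≡36, 21^32≡57, 21^64≡4, 21^128≡16, 21^256≡20, 21^512≡46, 21^1024≡51.
Since 1340 = 4 + 8 + 16 + 32 + 256 + 1024 in binary, 21^1340 ≡ 17·53·36·57·20·51 ≡ 4 (mod 59).

4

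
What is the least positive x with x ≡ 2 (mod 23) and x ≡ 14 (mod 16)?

Since 16·13 ≡ 1 (mod 23), take x = 14 + 16·((2−14)·13 mod 23) = 14 + 16·5 = 94.
Check: 94 mod 23 = 2, 94 mod 16 = 14.

94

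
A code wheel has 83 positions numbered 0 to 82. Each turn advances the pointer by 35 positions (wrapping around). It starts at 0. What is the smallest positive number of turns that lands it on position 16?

55

35⁻¹ ≡ 19 (mod 83) because 35·19 = 665 = 8·83 + 1.
Multiplying both sides by 19: x ≡ 19·16 = 304 ≡ 55 (mod 83).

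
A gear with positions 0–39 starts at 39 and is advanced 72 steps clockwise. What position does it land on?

31

72 mod 40 = 32 (since 1·40 = 40).
(39 + 32) mod 40 = 31.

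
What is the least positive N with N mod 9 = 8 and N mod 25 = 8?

Since 25·4 ≡ 1 (mod 9), take x = 8 + 25·((8−8)·4 mod 9) = 8 + 25·0 = 8.
Check: 8 mod 9 = 8, 8 mod 25 = 8.

8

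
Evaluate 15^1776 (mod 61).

34

By repeated squaring mod 61: 15^1≡15, 15^2≡42, 15^4≡56, 15^8≡25, 15^16≡15, 15^32≡42, 15^64≡56, 15^128≡25, 15^256≡15, 15^512≡42, 15^1024≡56.
Since 1776 = 16 + 32 + 64 + 128 + 512 + 1024 in binary, 15^1776 ≡ 15·42·56·25·42·56 ≡ 34 (mod 61).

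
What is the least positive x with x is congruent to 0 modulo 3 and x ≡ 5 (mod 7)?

x ≡ 0 (mod 3) gives x ∈ {0, 3, 6, 9, 12}.
The first of these with x mod 7 = 5 is 12.

12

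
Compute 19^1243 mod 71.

Successive squares of 19 mod 71: 19^1≡19, 19^2≡6, 19^4≡36, 19^8≡18, 19^16≡40, 19^32≡38, 19^64≡24, 19^128≡8, 19^256≡64, 19^512≡49, 19^1024≡58.
Since 1243 = 1 + 2 + 8 + 16 + 64 + 128 + 1024 in binary, 19^1243 ≡ 19·6·18·40·24·8·58 ≡ 27 (mod 71).

27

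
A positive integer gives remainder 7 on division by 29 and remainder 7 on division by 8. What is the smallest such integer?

7

Since 8·11 ≡ 1 (mod 29), take x = 7 + 8·((7−7)·11 mod 29) = 7 + 8·0 = 7.
Check: 7 mod 29 = 7, 7 mod 8 = 7.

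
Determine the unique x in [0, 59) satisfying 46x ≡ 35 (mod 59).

20

46⁻¹ ≡ 9 (mod 59) because 46·9 = 414 = 7·59 + 1.
So x ≡ 9·35 = 315 ≡ 20 (mod 59).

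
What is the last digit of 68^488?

Powers of 8 mod 10 repeat with period 4: 8, 4, 2, 6.
488 leaves remainder 0 on division by 4, so 68^488 ends in 6.

6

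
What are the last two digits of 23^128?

81

By repeated squaring mod 100: 23^1≡23, 23^2≡29, 23^4≡41, 23^8≡81, 23^16≡61, 23^32≡21, 23^64≡41, 23^128≡81.
128 = 128, so 23^128 ≡ 81 ≡ 81 (mod 100).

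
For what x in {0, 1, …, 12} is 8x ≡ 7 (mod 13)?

8⁻¹ ≡ 5 (mod 13) because 8·5 = 40 = 3·13 + 1.
So x ≡ 5·7 = 35 ≡ 9 (mod 13).
Check: 8·9 = 72 = 5·13 + 7.

9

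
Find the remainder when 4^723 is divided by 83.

27

Successive squares of 4 mod 83: 4^1≡4, 4^2≡16, 4^4≡7, 4^8≡49, 4^16≡77, 4^32≡36, 4^64≡51, 4^128≡28, 4^256≡37, 4^512≡41.
Since 723 = 1 + 2 + 16 + 64 + 128 + 512 in binary, 4^723 ≡ 4·16·77·51·28·41 ≡ 27 (mod 83).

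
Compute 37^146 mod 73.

Square-and-reduce mod 73: 37^1≡37, 37^2≡55, 37^4≡32, 37^8≡2, 37^16≡4, 37^32≡16, 37^64≡37, 37^128≡55.
146 = 2 + 16 + 128, so 37^146 ≡ 55·4·55 ≡ 55 (mod 73).

55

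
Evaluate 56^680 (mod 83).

30

Successive squares of 56 mod 83: 56^1≡56, 56^2≡65, 56^4≡75, 56^8≡64, 56^16≡29, 56^32≡11, 56^64≡38, 56^128≡33, 56^256≡10, 56^512≡17.
Since 680 = 8 + 32 + 128 + 512 in binary, 56^680 ≡ 64·11·33·17 ≡ 30 (mod 83).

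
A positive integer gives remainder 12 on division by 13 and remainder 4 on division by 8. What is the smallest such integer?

12

Since 8·5 ≡ 1 (mod 13), take x = 4 + 8·((12−4)·5 mod 13) = 4 + 8·1 = 12.
Check: 12 mod 13 = 12, 12 mod 8 = 4.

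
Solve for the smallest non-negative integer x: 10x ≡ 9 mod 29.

27

The inverse of 10 mod 29 is 3 (since 10·3 = 30 ≡ 1).
Multiplying both sides by 3: x ≡ 3·9 = 27 ≡ 27 (mod 29).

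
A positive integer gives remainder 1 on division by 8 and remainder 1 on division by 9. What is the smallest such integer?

x ≡ 1 (mod 8) gives x ∈ {1}.
The first of these with x mod 9 = 1 is 1.

1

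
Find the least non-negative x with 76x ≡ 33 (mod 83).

76⁻¹ ≡ 71 (mod 83) because 76·71 = 5396 = 65·83 + 1.
So x ≡ 71·33 = 2343 ≡ 19 (mod 83).

19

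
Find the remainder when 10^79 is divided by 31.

Successive squares of 10 mod 31: 10^1≡10, 10^2≡7, 10^4≡18, 10^8≡14, 10^16≡10, 10^32≡7, 10^64≡18.
79 = 1 + 2 + 4 + 8 + 64, so 10^79 ≡ 10·7·18·14·18 ≡ 18 (mod 31).

18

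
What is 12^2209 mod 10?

2

The units digit of 12^n cycles with period 4: 2, 4, 8, 6, …
2209 mod 4 = 1, so the last digit matches 2^1 = 2.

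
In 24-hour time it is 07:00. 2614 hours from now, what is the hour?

5

Dividing 2614 by 24 gives quotient 108 and remainder 22.
(7 + 22) mod 24 = 5.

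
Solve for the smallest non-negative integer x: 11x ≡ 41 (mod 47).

The inverse of 11 mod 47 is 30 (since 11·30 = 330 ≡ 1).
So x ≡ 30·41 = 1230 ≡ 8 (mod 47).

8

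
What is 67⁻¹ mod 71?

71 = 1·67 + 4
67 = 16·4 + 3
4 = 1·3 + 1
3 = 3·1 + 0
Back-substituting gives 67·53 ≡ 1 (mod 71).

53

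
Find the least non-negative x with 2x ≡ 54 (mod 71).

27

The inverse of 2 mod 71 is 36 (since 2·36 = 72 ≡ 1).
Multiplying both sides by 36: x ≡ 36·54 = 1944 ≡ 27 (mod 71).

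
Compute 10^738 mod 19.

1

By repeated squaring mod 19: 10^1≡10, 10^2≡5, 10^4≡6, 10^8≡17, 10^16≡4, 10^32≡16, 10^64≡9, 10^128≡5, 10^256≡6, 10^512≡17.
Since 738 = 2 + 32 + 64 + 128 + 512 in binary, 10^738 ≡ 5·16·9·5·17 ≡ 1 (mod 19).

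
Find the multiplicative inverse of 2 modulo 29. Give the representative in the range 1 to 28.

29 = 14·2 + 1
2 = 2·1 + 0
Back-substituting gives 2·15 ≡ 1 (mod 29).

15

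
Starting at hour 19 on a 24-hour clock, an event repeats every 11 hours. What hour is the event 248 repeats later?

11

248·11 = 2728.
Dividing 2728 by 24 gives quotient 113 and remainder 16.
(19 + 16) mod 24 = 11.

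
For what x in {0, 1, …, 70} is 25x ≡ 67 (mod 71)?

68

The inverse of 25 mod 71 is 54 (since 25·54 = 1350 ≡ 1).
So x ≡ 54·67 = 3618 ≡ 68 (mod 71).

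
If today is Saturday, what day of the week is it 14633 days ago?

14633 − 2090·7 = 3, so 14633 ≡ 3 (mod 7).
Saturday − 3 days → Wednesday.

Wednesday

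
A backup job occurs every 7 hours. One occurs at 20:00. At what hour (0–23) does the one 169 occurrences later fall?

169·7 = 1183.
1183 mod 24 = 7 (since 49·24 = 1176).
(20 + 7) mod 24 = 3.

3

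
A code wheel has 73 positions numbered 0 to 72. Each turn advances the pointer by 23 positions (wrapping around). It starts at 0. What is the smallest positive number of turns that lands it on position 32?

23⁻¹ ≡ 54 (mod 73) because 23·54 = 1242 = 17·73 + 1.
So x ≡ 54·32 = 1728 ≡ 49 (mod 73).
Check: 23·49 = 1127 = 15·73 + 32.

49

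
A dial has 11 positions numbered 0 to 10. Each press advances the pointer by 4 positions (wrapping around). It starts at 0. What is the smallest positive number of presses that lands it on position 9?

5

4⁻¹ ≡ 3 (mod 11) because 4·3 = 12 = 1·11 + 1.
So x ≡ 3·9 = 27 ≡ 5 (mod 11).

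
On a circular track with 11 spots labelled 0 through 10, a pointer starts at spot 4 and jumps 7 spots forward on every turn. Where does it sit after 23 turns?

23·7 = 161.
161 mod 11 = 7 (since 14·11 = 154).
(4 + 7) mod 11 = 0.

0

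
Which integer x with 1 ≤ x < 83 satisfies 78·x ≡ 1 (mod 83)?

78·33 = 2574 = 31·83 + 1, so 78⁻¹ ≡ 33 (mod 83).

33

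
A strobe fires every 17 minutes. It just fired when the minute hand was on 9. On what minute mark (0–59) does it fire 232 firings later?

53

232·17 = 3944.
Dividing 3944 by 60 gives quotient 65 and remainder 44.
(9 + 44) mod 60 = 53.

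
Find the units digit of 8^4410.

Powers of 8 mod 10 repeat with period 4: 8, 4, 2, 6.
4410 mod 4 = 2, so the last digit matches 8^2 = 4.

4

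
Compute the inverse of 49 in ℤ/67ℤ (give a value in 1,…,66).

26

49·26 = 1274 = 19·67 + 1, so 49⁻¹ ≡ 26 (mod 67).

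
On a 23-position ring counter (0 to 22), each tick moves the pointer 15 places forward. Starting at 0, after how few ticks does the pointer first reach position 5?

8

The inverse of 15 mod 23 is 20 (since 15·20 = 300 ≡ 1).
So x ≡ 20·5 = 100 ≡ 8 (mod 23).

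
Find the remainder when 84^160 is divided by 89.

Square-and-reduce mod 89: 84^1≡84, 84^2≡25, 84^4≡2, 84^8≡4, 84^16≡16, 84^32≡78, 84^64≡32, 84^128≡45.
Since 160 = 32 + 128 in binary, 84^160 ≡ 78·45 ≡ 39 (mod 89).

39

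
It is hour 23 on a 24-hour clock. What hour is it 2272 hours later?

2272 = 94·24 + 16, so 2272 mod 24 = 16.
(23 + 16) mod 24 = 15.

15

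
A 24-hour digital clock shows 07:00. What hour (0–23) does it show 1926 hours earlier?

1

1926 mod 24 = 6 (since 80·24 = 1920).
(7 − 6) mod 24 = 1.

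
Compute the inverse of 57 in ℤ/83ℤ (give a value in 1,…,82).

67

57·67 = 3819 = 46·83 + 1, so 57⁻¹ ≡ 67 (mod 83).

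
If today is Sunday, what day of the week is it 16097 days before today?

16097 − 2299·7 = 4, so 16097 ≡ 4 (mod 7).
Sunday − 4 days → Wednesday.

Wednesday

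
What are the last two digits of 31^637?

By repeated squaring mod 100: 31^1≡31, 31^2≡61, 31^4≡21, 31^8≡41, 31^16≡81, 31^32≡61, 31^64≡21, 31^128≡41, 31^256≡81, 31^512≡61.
Since 637 = 1 + 4 + 8 + 16 + 32 + 64 + 512 in binary, 31^637 ≡ 31·21·41·81·61·21·61 ≡ 11 (mod 100).

11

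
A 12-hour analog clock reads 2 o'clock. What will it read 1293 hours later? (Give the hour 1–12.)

11

1293 mod 12 = 9 (since 107·12 = 1284).
2 + 9 → 11 on a 12-hour dial.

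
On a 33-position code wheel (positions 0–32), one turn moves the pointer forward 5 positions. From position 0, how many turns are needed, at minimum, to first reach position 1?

33 = 6·5 + 3
5 = 1·3 + 2
3 = 1·2 + 1
2 = 2·1 + 0
Back-substituting gives 5·20 ≡ 1 (mod 33).

20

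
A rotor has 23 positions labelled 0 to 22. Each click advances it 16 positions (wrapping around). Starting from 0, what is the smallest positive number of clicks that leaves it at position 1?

13

23 = 1·16 + 7
16 = 2·7 + 2
7 = 3·2 + 1
2 = 2·1 + 0
Back-substituting gives 16·13 ≡ 1 (mod 23).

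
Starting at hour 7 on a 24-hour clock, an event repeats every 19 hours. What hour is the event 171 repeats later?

171·19 = 3249.
3249 mod 24 = 9 (since 135·24 = 3240).
(7 + 9) mod 24 = 16.

16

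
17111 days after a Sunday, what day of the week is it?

Wednesday

Dividing 17111 by 7 gives quotient 2444 and remainder 3.
Sunday + 3 days → Wednesday.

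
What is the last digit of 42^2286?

Powers of 2 mod 10 repeat with period 4: 2, 4, 8, 6.
2286 mod 4 = 2, so the last digit matches 2^2 = 4.

4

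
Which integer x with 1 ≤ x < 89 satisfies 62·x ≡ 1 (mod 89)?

89 = 1·62 + 27
62 = 2·27 + 8
27 = 3·8 + 3
8 = 2·3 + 2
3 = 1·2 + 1
2 = 2·1 + 0
Back-substituting gives 62·56 ≡ 1 (mod 89).

56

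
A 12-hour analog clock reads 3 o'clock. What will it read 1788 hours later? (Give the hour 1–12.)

3

Dividing 1788 by 12 gives quotient 149 and remainder 0.
3 + 0 → 3 on a 12-hour dial.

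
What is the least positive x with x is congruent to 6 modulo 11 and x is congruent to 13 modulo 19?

127

Since 19·7 ≡ 1 (mod 11), take x = 13 + 19·((6−13)·7 mod 11) = 13 + 19·6 = 127.
Check: 127 mod 11 = 6, 127 mod 19 = 13.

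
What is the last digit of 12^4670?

Powers of 2 mod 10 repeat with period 4: 2, 4, 8, 6.
4670 leaves remainder 2 on division by 4, so 12^4670 ends in 4.

4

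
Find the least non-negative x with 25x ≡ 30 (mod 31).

26

The inverse of 25 mod 31 is 5 (since 25·5 = 125 ≡ 1).
Multiplying both sides by 5: x ≡ 5·30 = 150 ≡ 26 (mod 31).
Check: 25·26 = 650 = 20·31 + 30.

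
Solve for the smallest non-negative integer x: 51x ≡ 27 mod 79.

47

The inverse of 51 mod 79 is 31 (since 51·31 = 1581 ≡ 1).
So x ≡ 31·27 = 837 ≡ 47 (mod 79).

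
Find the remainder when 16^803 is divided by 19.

By repeated squaring mod 19: 16^1≡16, 16^2≡9, 16^4≡5, 16^8≡6, 16^16≡17, 16^32≡4, 16^64≡16, 16^128≡9, 16^256≡5, 16^512≡6.
Since 803 = 1 + 2 + 32 + 256 + 512 in binary, 16^803 ≡ 16·9·4·5·6 ≡ 9 (mod 19).

9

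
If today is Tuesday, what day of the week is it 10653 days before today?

10653 mod 7 = 6 (since 1521·7 = 10647).
Tuesday − 6 days → Wednesday.

Wednesday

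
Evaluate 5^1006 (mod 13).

By repeated squaring mod 13: 5^1≡5, 5^2≡12, 5^4≡1, 5^8≡1, 5^16≡1, 5^32≡1, 5^64≡1, 5^128≡1, 5^256≡1, 5^512≡1.
1006 = 2 + 4 + 8 + 32 + 64 + 128 + 256 + 512, so 5^1006 ≡ 12·1·1·1·1·1·1·1 ≡ 12 (mod 13).

12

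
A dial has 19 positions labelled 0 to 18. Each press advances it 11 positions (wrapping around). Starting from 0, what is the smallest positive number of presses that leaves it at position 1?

11·7 = 77 = 4·19 + 1, so 11⁻¹ ≡ 7 (mod 19).

7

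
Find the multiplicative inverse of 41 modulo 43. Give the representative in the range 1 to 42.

41·21 = 861 = 20·43 + 1, so 41⁻¹ ≡ 21 (mod 43).

21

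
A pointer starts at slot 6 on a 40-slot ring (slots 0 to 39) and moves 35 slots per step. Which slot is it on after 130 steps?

36

130·35 = 4550.
4550 − 113·40 = 30, so 4550 ≡ 30 (mod 40).
(6 + 30) mod 40 = 36.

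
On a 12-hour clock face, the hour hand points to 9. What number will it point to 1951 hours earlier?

2

Dividing 1951 by 12 gives quotient 162 and remainder 7.
9 − 7 → 2 on a 12-hour dial.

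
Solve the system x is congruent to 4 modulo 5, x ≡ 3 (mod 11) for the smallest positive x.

Since 11·1 ≡ 1 (mod 5), take x = 3 + 11·((4−3)·1 mod 5) = 3 + 11·1 = 14.
Check: 14 mod 5 = 4, 14 mod 11 = 3.

14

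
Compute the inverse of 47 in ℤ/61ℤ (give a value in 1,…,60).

13

61 = 1·47 + 14
47 = 3·14 + 5
14 = 2·5 + 4
5 = 1·4 + 1
4 = 4·1 + 0
Back-substituting gives 47·13 ≡ 1 (mod 61).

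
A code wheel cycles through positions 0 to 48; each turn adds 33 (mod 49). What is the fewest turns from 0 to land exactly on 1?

3

33·3 = 99 = 2·49 + 1, so 33⁻¹ ≡ 3 (mod 49).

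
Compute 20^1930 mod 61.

Successive squares of 20 mod 61: 20^1≡20, 20^2≡34, 20^4≡58, 20^8≡9, 20^16≡20, 20^32≡34, 20^64≡58, 20^128≡9, 20^256≡20, 20^512≡34, 20^1024≡58.
Since 1930 = 2 + 8 + 128 + 256 + 512 + 1024 in binary, 20^1930 ≡ 34·9·9·20·34·58 ≡ 1 (mod 61).

1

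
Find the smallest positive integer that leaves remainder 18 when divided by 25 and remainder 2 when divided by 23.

Since 23·12 ≡ 1 (mod 25), take x = 2 + 23·((18−2)·12 mod 25) = 2 + 23·17 = 393.
Check: 393 mod 25 = 18, 393 mod 23 = 2.

393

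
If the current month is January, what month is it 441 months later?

Dividing 441 by 12 gives quotient 36 and remainder 9.
January + 9 months → October.

October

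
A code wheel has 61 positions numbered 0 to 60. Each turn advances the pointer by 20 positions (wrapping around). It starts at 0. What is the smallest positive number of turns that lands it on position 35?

17

20⁻¹ ≡ 58 (mod 61) because 20·58 = 1160 = 19·61 + 1.
So x ≡ 58·35 = 2030 ≡ 17 (mod 61).
Check: 20·17 = 340 = 5·61 + 35.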